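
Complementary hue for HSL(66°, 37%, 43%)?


Complement = opposite side of color wheel = hue + 180°
H' = (66 + 180) mod 360 = 246°
S and L unchanged.
= HSL(246°, 37%, 43%)


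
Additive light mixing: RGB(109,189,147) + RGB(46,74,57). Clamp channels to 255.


Additive: each channel = min(255, C₁+C₂)
R: 109+46 = 155 → 155
G: 189+74 = 263 → 255
B: 147+57 = 204 → 204
= RGB(155, 255, 204)


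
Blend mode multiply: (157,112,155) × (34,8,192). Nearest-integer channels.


Multiply: C = A×B/255, rounded to nearest integer
R: 157×34/255 = 5338/255 ≈ 20.933 → 21
G: 112×8/255 = 896/255 ≈ 3.514 → 4
B: 155×192/255 = 29760/255 ≈ 116.706 → 117
= RGB(21, 4, 117)


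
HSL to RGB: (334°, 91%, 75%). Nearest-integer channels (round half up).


H=334°, S=0.91, L=0.75
C = (1-|2L-1|)×S = (1-|0.50|)×0.91 = 0.455
H' = H/60 = 334/60 ≈ 5.5667; X = C×(1-|H' mod 2 - 1|) ≈ 0.1972
m = L - C/2 = 0.75 - 0.2275 = 0.5225
Sector ⌊H'⌋ = 5 → (R',G',B') = (0.455, 0.0, ≈0.1972)
RGB = ((R'+m)×255, (G'+m)×255, (B'+m)×255) = (249.2625, 133.2375, 183.515)
Round half up → RGB(249, 133, 184)


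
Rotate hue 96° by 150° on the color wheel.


New hue = (H + rotation) mod 360
New hue = (96 + 150) mod 360
= 246 mod 360
= 246°


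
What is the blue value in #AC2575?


Color: #AC2575
R = AC = 172
G = 25 = 37
B = 75 = 117
Blue = 117


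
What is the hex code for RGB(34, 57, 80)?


R = 34 → 22 (hex)
G = 57 → 39 (hex)
B = 80 → 50 (hex)
Hex = #223950


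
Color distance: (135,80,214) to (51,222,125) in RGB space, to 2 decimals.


d = √[(R₁-R₂)² + (G₁-G₂)² + (B₁-B₂)²]
d = √[(135-51)² + (80-222)² + (214-125)²]
d = √[7056 + 20164 + 7921]
d = √35141
d ≈ 187.46


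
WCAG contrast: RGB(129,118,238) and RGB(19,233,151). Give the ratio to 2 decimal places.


Linearize each sRGB channel c=v/255: c/12.92 if c ≤ 0.04045 else ((c+0.055)/1.055)^2.4
L = 0.2126×R_lin + 0.7152×G_lin + 0.0722×B_lin
Color 1 (129,118,238):
  R=129: 129/255≈0.5059 > 0.04045 → ((0.5059+0.055)/1.055)^2.4 ≈ 0.21953
  G=118: 118/255≈0.4627 > 0.04045 → ((0.4627+0.055)/1.055)^2.4 ≈ 0.18116
  B=238: 238/255≈0.9333 > 0.04045 → ((0.9333+0.055)/1.055)^2.4 ≈ 0.85499
  L1 = 0.2126×0.21953 + 0.7152×0.18116 + 0.0722×0.85499 ≈ 0.23797
Color 2 (19,233,151):
  R=19: 19/255≈0.0745 > 0.04045 → ((0.0745+0.055)/1.055)^2.4 ≈ 0.00651
  G=233: 233/255≈0.9137 > 0.04045 → ((0.9137+0.055)/1.055)^2.4 ≈ 0.81485
  B=151: 151/255≈0.5922 > 0.04045 → ((0.5922+0.055)/1.055)^2.4 ≈ 0.30947
  L2 = 0.2126×0.00651 + 0.7152×0.81485 + 0.0722×0.30947 ≈ 0.60651
Lighter = 0.60651, Darker = 0.23797
Ratio = (L_lighter + 0.05) / (L_darker + 0.05)
Ratio = (0.60651 + 0.05) / (0.23797 + 0.05) = 0.65651 / 0.28797 ≈ 2.2798
Ratio ≈ 2.28:1


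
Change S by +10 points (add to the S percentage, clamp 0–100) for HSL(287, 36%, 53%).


Original S = 36%
Adjustment = +10 percentage points
New S = 36 + (10) = 46
Clamp to [0, 100] → 46
= HSL(287°, 46%, 53%)


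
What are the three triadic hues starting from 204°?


Triadic: equally spaced at 120° intervals
H1 = 204°
H2 = (204 + 120) mod 360 = 324°
H3 = (204 + 240) mod 360 = 84°
Triadic = 204°, 324°, 84°


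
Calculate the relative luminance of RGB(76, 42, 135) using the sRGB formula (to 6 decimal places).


Linearize each channel (sRGB transfer function): c = v/255; c_lin = c/12.92 if c ≤ 0.04045, else ((c+0.055)/1.055)^2.4
  R: 76/255 ≈ 0.298039 > 0.04045 → ((0.298039+0.055)/1.055)^2.4 ≈ 0.072272
  G: 42/255 ≈ 0.164706 > 0.04045 → ((0.164706+0.055)/1.055)^2.4 ≈ 0.023153
  B: 135/255 ≈ 0.529412 > 0.04045 → ((0.529412+0.055)/1.055)^2.4 ≈ 0.242281
R_lin = 0.072272, G_lin = 0.023153, B_lin = 0.242281
L = 0.2126×R + 0.7152×G + 0.0722×B
L = 0.2126×0.072272 + 0.7152×0.023153 + 0.0722×0.242281
L ≈ 0.049417


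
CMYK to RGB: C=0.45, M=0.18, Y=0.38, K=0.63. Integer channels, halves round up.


R = 255 × (1-C) × (1-K) = 255 × 0.55 × 0.37 = 51.8925 → 52
G = 255 × (1-M) × (1-K) = 255 × 0.82 × 0.37 = 77.367 → 77
B = 255 × (1-Y) × (1-K) = 255 × 0.62 × 0.37 = 58.497 → 58
= RGB(52, 77, 58)


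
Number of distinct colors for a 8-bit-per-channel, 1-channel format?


Total bits = 8 bits/channel × 1 channels = 8 bits
Distinct colors = 2^8
= 256 colors


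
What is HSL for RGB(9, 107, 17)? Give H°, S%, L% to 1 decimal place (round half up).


Normalize: R'=9/255≈0.0353, G'=107/255≈0.4196, B'=17/255≈0.0667
Max=107/255, Min=9/255, Δ=Max-Min=98/255
L = (Max+Min)/2 = (107+9)/510 = 116/510 = 0.22745… → L = 22.7%
L ≤ 0.5 → S = Δ/(Max+Min) = 98/(107+9) = 98/116 = 0.84482… → S = 84.5%
(the 1/255 factors cancel in S and H, so raw channel differences can be used)
Max is G' → H = 60 × ((B-R)/Δ + 2) = 60 × ((17-9)/98 + 2)
  8/98 + 2 = 0.0816… + 2 = 2.0816…
  H = 60 × 2.0816… = 124.897…° → H = 124.9°
= HSL(124.9°, 84.5%, 22.7%)


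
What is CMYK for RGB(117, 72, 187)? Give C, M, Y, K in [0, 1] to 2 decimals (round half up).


R'=117/255≈0.4588, G'=72/255≈0.2824, B'=187/255≈0.7333
K = 1 - max(R',G',B') = 1 - 187/255 = 68/255 = 0.26666… → 0.27
(1-R'-K)/(1-K) simplifies to (max-R)/max with max = 187:
C = (187-117)/187 = 70/187 = 0.37433… → 0.37
M = (187-72)/187 = 115/187 = 0.61497… → 0.61
Y = (187-187)/187 = 0/187 = 0 → 0.00
= CMYK(0.37, 0.61, 0.00, 0.27)


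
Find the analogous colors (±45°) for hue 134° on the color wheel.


Base hue: 134°
Left analog: (134 - 45) mod 360 = 89°
Right analog: (134 + 45) mod 360 = 179°
Analogous hues = 89° and 179°


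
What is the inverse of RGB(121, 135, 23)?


Invert: (255-R, 255-G, 255-B)
R: 255-121 = 134
G: 255-135 = 120
B: 255-23 = 232
= RGB(134, 120, 232)


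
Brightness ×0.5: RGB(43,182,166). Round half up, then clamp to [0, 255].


Multiply each channel by 0.5, round half up, clamp to [0, 255]
R: 43×0.5 = 21.5 → round → 22
G: 182×0.5 = 91
B: 166×0.5 = 83
= RGB(22, 91, 83)


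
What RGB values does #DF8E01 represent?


DF → 223 (R)
8E → 142 (G)
01 → 1 (B)
= RGB(223, 142, 1)


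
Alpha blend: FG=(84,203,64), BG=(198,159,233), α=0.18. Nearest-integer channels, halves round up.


C = α×F + (1-α)×B, with 1-α = 0.82
R: 0.18×84 + 0.82×198 = 15.12 + 162.36 = 177.48 → 177
G: 0.18×203 + 0.82×159 = 36.54 + 130.38 = 166.92 → 167
B: 0.18×64 + 0.82×233 = 11.52 + 191.06 = 202.58 → 203
= RGB(177, 167, 203)


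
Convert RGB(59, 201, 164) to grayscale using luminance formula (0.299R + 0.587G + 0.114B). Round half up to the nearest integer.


Gray = 0.299×R + 0.587×G + 0.114×B
Gray = 0.299×59 + 0.587×201 + 0.114×164
Gray = 17.641 + 117.987 + 18.696
Gray = 154.324 → round half up → 154
Gray = 154


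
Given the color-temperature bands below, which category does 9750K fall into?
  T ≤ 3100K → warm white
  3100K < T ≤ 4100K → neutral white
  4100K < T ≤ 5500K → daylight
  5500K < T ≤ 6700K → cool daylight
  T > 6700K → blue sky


Temperature: 9750K
9750K > 6700K → blue sky
Classification: blue sky


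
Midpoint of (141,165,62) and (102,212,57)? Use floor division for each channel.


Midpoint: each channel = ⌊(C₁+C₂)/2⌋
R: ⌊(141+102)/2⌋ = 121
G: ⌊(165+212)/2⌋ = 188
B: ⌊(62+57)/2⌋ = 59
= RGB(121, 188, 59)


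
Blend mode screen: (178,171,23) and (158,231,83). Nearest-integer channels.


Screen: C = 255 - (255-A)×(255-B)/255, rounded to nearest integer
R: 255 - (255-178)×(255-158)/255 = 255 - 7469/255 ≈ 255 - 29.290 = 225.710 → 226
G: 255 - (255-171)×(255-231)/255 = 255 - 2016/255 ≈ 255 - 7.906 = 247.094 → 247
B: 255 - (255-23)×(255-83)/255 = 255 - 39904/255 ≈ 255 - 156.486 = 98.514 → 99
= RGB(226, 247, 99)


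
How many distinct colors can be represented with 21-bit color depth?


Colors = 2^bits = 2^21
= 2,097,152 colors


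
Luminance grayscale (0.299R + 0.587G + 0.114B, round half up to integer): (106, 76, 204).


Gray = 0.299×R + 0.587×G + 0.114×B
Gray = 0.299×106 + 0.587×76 + 0.114×204
Gray = 31.694 + 44.612 + 23.256
Gray = 99.562 → round half up → 100
Gray = 100


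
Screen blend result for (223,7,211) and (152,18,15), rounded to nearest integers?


Screen: C = 255 - (255-A)×(255-B)/255, rounded to nearest integer
R: 255 - (255-223)×(255-152)/255 = 255 - 3296/255 ≈ 255 - 12.925 = 242.075 → 242
G: 255 - (255-7)×(255-18)/255 = 255 - 58776/255 ≈ 255 - 230.494 = 24.506 → 25
B: 255 - (255-211)×(255-15)/255 = 255 - 10560/255 ≈ 255 - 41.412 = 213.588 → 214
= RGB(242, 25, 214)


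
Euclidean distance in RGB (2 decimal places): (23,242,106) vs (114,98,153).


d = √[(R₁-R₂)² + (G₁-G₂)² + (B₁-B₂)²]
d = √[(23-114)² + (242-98)² + (106-153)²]
d = √[8281 + 20736 + 2209]
d = √31226
d ≈ 176.71


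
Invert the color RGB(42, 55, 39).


Invert: (255-R, 255-G, 255-B)
R: 255-42 = 213
G: 255-55 = 200
B: 255-39 = 216
= RGB(213, 200, 216)


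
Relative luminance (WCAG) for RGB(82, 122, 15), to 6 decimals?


Linearize each channel (sRGB transfer function): c = v/255; c_lin = c/12.92 if c ≤ 0.04045, else ((c+0.055)/1.055)^2.4
  R: 82/255 ≈ 0.321569 > 0.04045 → ((0.321569+0.055)/1.055)^2.4 ≈ 0.084376
  G: 122/255 ≈ 0.478431 > 0.04045 → ((0.478431+0.055)/1.055)^2.4 ≈ 0.194618
  B: 15/255 ≈ 0.058824 > 0.04045 → ((0.058824+0.055)/1.055)^2.4 ≈ 0.004777
R_lin = 0.084376, G_lin = 0.194618, B_lin = 0.004777
L = 0.2126×R + 0.7152×G + 0.0722×B
L = 0.2126×0.084376 + 0.7152×0.194618 + 0.0722×0.004777
L ≈ 0.157474


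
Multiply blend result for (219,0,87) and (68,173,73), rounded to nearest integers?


Multiply: C = A×B/255, rounded to nearest integer
R: 219×68/255 = 14892/255 ≈ 58.400 → 58
G: 0×173/255 = 0/255 ≈ 0.000 → 0
B: 87×73/255 = 6351/255 ≈ 24.906 → 25
= RGB(58, 0, 25)


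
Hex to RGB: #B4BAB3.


B4 → 180 (R)
BA → 186 (G)
B3 → 179 (B)
= RGB(180, 186, 179)


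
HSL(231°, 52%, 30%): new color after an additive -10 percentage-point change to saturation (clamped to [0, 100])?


Original S = 52%
Adjustment = -10 percentage points
New S = 52 + (-10) = 42
Clamp to [0, 100] → 42
= HSL(231°, 42%, 30%)


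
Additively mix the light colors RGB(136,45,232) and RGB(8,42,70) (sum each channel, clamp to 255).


Additive: each channel = min(255, C₁+C₂)
R: 136+8 = 144 → 144
G: 45+42 = 87 → 87
B: 232+70 = 302 → 255
= RGB(144, 87, 255)


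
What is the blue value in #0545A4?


Color: #0545A4
R = 05 = 5
G = 45 = 69
B = A4 = 164
Blue = 164


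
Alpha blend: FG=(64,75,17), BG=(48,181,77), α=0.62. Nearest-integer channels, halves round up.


C = α×F + (1-α)×B, with 1-α = 0.38
R: 0.62×64 + 0.38×48 = 39.68 + 18.24 = 57.92 → 58
G: 0.62×75 + 0.38×181 = 46.50 + 68.78 = 115.28 → 115
B: 0.62×17 + 0.38×77 = 10.54 + 29.26 = 39.80 → 40
= RGB(58, 115, 40)


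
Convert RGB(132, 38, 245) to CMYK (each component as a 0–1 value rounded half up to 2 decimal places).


R'=132/255≈0.5176, G'=38/255≈0.1490, B'=245/255≈0.9608
K = 1 - max(R',G',B') = 1 - 245/255 = 10/255 = 0.03921… → 0.04
(1-R'-K)/(1-K) simplifies to (max-R)/max with max = 245:
C = (245-132)/245 = 113/245 = 0.46122… → 0.46
M = (245-38)/245 = 207/245 = 0.84489… → 0.84
Y = (245-245)/245 = 0/245 = 0 → 0.00
= CMYK(0.46, 0.84, 0.00, 0.04)


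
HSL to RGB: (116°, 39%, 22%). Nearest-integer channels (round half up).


H=116°, S=0.39, L=0.22
C = (1-|2L-1|)×S = (1-|-0.56|)×0.39 = 0.1716
H' = H/60 = 116/60 ≈ 1.9333; X = C×(1-|H' mod 2 - 1|) = 0.01144
m = L - C/2 = 0.22 - 0.0858 = 0.1342
Sector ⌊H'⌋ = 1 → (R',G',B') = (0.01144, 0.1716, 0.0)
RGB = ((R'+m)×255, (G'+m)×255, (B'+m)×255) = (37.1382, 77.979, 34.221)
Round half up → RGB(37, 78, 34)


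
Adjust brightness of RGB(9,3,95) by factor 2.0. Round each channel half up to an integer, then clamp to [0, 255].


Multiply each channel by 2.0, round half up, clamp to [0, 255]
R: 9×2.0 = 18
G: 3×2.0 = 6
B: 95×2.0 = 190
= RGB(18, 6, 190)


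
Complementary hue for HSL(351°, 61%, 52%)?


Complement = opposite side of color wheel = hue + 180°
H' = (351 + 180) mod 360 = 171°
S and L unchanged.
= HSL(171°, 61%, 52%)


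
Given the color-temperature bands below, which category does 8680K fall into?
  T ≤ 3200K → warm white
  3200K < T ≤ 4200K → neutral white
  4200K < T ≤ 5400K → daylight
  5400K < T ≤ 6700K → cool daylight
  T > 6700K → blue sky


Temperature: 8680K
8680K > 6700K → blue sky
Classification: blue sky


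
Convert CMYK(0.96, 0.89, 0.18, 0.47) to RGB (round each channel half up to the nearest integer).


R = 255 × (1-C) × (1-K) = 255 × 0.04 × 0.53 = 5.406 → 5
G = 255 × (1-M) × (1-K) = 255 × 0.11 × 0.53 = 14.8665 → 15
B = 255 × (1-Y) × (1-K) = 255 × 0.82 × 0.53 = 110.823 → 111
= RGB(5, 15, 111)


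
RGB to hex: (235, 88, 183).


R = 235 → EB (hex)
G = 88 → 58 (hex)
B = 183 → B7 (hex)
Hex = #EB58B7


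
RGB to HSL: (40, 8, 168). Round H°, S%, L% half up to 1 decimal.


Normalize: R'=40/255≈0.1569, G'=8/255≈0.0314, B'=168/255≈0.6588
Max=168/255, Min=8/255, Δ=Max-Min=160/255
L = (Max+Min)/2 = (168+8)/510 = 176/510 = 0.34509… → L = 34.5%
L ≤ 0.5 → S = Δ/(Max+Min) = 160/(168+8) = 160/176 = 0.90909… → S = 90.9%
(the 1/255 factors cancel in S and H, so raw channel differences can be used)
Max is B' → H = 60 × ((R-G)/Δ + 4) = 60 × ((40-8)/160 + 4)
  32/160 + 4 = 0.2 + 4 = 4.2
  H = 60 × 4.2 = 252° → H = 252.0°
= HSL(252.0°, 90.9%, 34.5%)


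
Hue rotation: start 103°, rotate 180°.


New hue = (H + rotation) mod 360
New hue = (103 + 180) mod 360
= 283 mod 360
= 283°


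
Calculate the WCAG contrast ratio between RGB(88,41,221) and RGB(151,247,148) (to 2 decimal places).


Linearize each sRGB channel c=v/255: c/12.92 if c ≤ 0.04045 else ((c+0.055)/1.055)^2.4
L = 0.2126×R_lin + 0.7152×G_lin + 0.0722×B_lin
Color 1 (88,41,221):
  R=88: 88/255≈0.3451 > 0.04045 → ((0.3451+0.055)/1.055)^2.4 ≈ 0.09759
  G=41: 41/255≈0.1608 > 0.04045 → ((0.1608+0.055)/1.055)^2.4 ≈ 0.02217
  B=221: 221/255≈0.8667 > 0.04045 → ((0.8667+0.055)/1.055)^2.4 ≈ 0.72306
  L1 = 0.2126×0.09759 + 0.7152×0.02217 + 0.0722×0.72306 ≈ 0.08881
Color 2 (151,247,148):
  R=151: 151/255≈0.5922 > 0.04045 → ((0.5922+0.055)/1.055)^2.4 ≈ 0.30947
  G=247: 247/255≈0.9686 > 0.04045 → ((0.9686+0.055)/1.055)^2.4 ≈ 0.93011
  B=148: 148/255≈0.5804 > 0.04045 → ((0.5804+0.055)/1.055)^2.4 ≈ 0.29614
  L2 = 0.2126×0.30947 + 0.7152×0.93011 + 0.0722×0.29614 ≈ 0.75239
Lighter = 0.75239, Darker = 0.08881
Ratio = (L_lighter + 0.05) / (L_darker + 0.05)
Ratio = (0.75239 + 0.05) / (0.08881 + 0.05) = 0.80239 / 0.13881 ≈ 5.7805
Ratio ≈ 5.78:1


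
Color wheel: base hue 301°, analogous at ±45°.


Base hue: 301°
Left analog: (301 - 45) mod 360 = 256°
Right analog: (301 + 45) mod 360 = 346°
Analogous hues = 256° and 346°


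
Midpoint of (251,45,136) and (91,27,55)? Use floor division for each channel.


Midpoint: each channel = ⌊(C₁+C₂)/2⌋
R: ⌊(251+91)/2⌋ = 171
G: ⌊(45+27)/2⌋ = 36
B: ⌊(136+55)/2⌋ = 95
= RGB(171, 36, 95)


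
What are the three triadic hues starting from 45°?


Triadic: equally spaced at 120° intervals
H1 = 45°
H2 = (45 + 120) mod 360 = 165°
H3 = (45 + 240) mod 360 = 285°
Triadic = 45°, 165°, 285°


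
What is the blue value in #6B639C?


Color: #6B639C
R = 6B = 107
G = 63 = 99
B = 9C = 156
Blue = 156


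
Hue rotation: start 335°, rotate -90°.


New hue = (H + rotation) mod 360
New hue = (335 -90) mod 360
= 245 mod 360
= 245°


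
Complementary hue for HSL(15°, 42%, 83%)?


Complement = opposite side of color wheel = hue + 180°
H' = (15 + 180) mod 360 = 195°
S and L unchanged.
= HSL(195°, 42%, 83%)


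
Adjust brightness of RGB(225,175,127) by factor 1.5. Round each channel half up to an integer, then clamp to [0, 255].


Multiply each channel by 1.5, round half up, clamp to [0, 255]
R: 225×1.5 = 337.5 → round → 338 → clamp → 255
G: 175×1.5 = 262.5 → round → 263 → clamp → 255
B: 127×1.5 = 190.5 → round → 191
= RGB(255, 255, 191)


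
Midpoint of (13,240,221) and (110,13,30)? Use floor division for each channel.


Midpoint: each channel = ⌊(C₁+C₂)/2⌋
R: ⌊(13+110)/2⌋ = 61
G: ⌊(240+13)/2⌋ = 126
B: ⌊(221+30)/2⌋ = 125
= RGB(61, 126, 125)


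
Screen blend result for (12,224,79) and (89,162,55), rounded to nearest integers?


Screen: C = 255 - (255-A)×(255-B)/255, rounded to nearest integer
R: 255 - (255-12)×(255-89)/255 = 255 - 40338/255 ≈ 255 - 158.188 = 96.812 → 97
G: 255 - (255-224)×(255-162)/255 = 255 - 2883/255 ≈ 255 - 11.306 = 243.694 → 244
B: 255 - (255-79)×(255-55)/255 = 255 - 35200/255 ≈ 255 - 138.039 = 116.961 → 117
= RGB(97, 244, 117)


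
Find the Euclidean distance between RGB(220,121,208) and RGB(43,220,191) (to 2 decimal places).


d = √[(R₁-R₂)² + (G₁-G₂)² + (B₁-B₂)²]
d = √[(220-43)² + (121-220)² + (208-191)²]
d = √[31329 + 9801 + 289]
d = √41419
d ≈ 203.52


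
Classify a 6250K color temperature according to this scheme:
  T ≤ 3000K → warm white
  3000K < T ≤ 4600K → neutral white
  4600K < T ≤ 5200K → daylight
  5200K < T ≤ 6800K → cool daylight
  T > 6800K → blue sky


Temperature: 6250K
5200K < 6250K ≤ 6800K → cool daylight
Classification: cool daylight


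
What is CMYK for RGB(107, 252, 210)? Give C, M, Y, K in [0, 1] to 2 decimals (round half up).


R'=107/255≈0.4196, G'=252/255≈0.9882, B'=210/255≈0.8235
K = 1 - max(R',G',B') = 1 - 252/255 = 3/255 = 0.01176… → 0.01
(1-R'-K)/(1-K) simplifies to (max-R)/max with max = 252:
C = (252-107)/252 = 145/252 = 0.57539… → 0.58
M = (252-252)/252 = 0/252 = 0 → 0.00
Y = (252-210)/252 = 42/252 = 0.16666… → 0.17
= CMYK(0.58, 0.00, 0.17, 0.01)


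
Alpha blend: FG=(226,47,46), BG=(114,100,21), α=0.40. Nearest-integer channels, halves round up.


C = α×F + (1-α)×B, with 1-α = 0.60
R: 0.40×226 + 0.60×114 = 90.40 + 68.40 = 158.80 → 159
G: 0.40×47 + 0.60×100 = 18.80 + 60.00 = 78.80 → 79
B: 0.40×46 + 0.60×21 = 18.40 + 12.60 = 31.00 → 31
= RGB(159, 79, 31)


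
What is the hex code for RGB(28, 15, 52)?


R = 28 → 1C (hex)
G = 15 → 0F (hex)
B = 52 → 34 (hex)
Hex = #1C0F34


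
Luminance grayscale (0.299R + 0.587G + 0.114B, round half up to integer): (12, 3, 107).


Gray = 0.299×R + 0.587×G + 0.114×B
Gray = 0.299×12 + 0.587×3 + 0.114×107
Gray = 3.588 + 1.761 + 12.198
Gray = 17.547 → round half up → 18
Gray = 18


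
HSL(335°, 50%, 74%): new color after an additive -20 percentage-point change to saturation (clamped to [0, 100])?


Original S = 50%
Adjustment = -20 percentage points
New S = 50 + (-20) = 30
Clamp to [0, 100] → 30
= HSL(335°, 30%, 74%)


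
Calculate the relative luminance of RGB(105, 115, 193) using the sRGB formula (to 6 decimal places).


Linearize each channel (sRGB transfer function): c = v/255; c_lin = c/12.92 if c ≤ 0.04045, else ((c+0.055)/1.055)^2.4
  R: 105/255 ≈ 0.411765 > 0.04045 → ((0.411765+0.055)/1.055)^2.4 ≈ 0.141263
  G: 115/255 ≈ 0.450980 > 0.04045 → ((0.450980+0.055)/1.055)^2.4 ≈ 0.171441
  B: 193/255 ≈ 0.756863 > 0.04045 → ((0.756863+0.055)/1.055)^2.4 ≈ 0.533276
R_lin = 0.141263, G_lin = 0.171441, B_lin = 0.533276
L = 0.2126×R + 0.7152×G + 0.0722×B
L = 0.2126×0.141263 + 0.7152×0.171441 + 0.0722×0.533276
L ≈ 0.191150


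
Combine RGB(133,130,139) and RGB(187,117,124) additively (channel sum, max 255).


Additive: each channel = min(255, C₁+C₂)
R: 133+187 = 320 → 255
G: 130+117 = 247 → 247
B: 139+124 = 263 → 255
= RGB(255, 247, 255)


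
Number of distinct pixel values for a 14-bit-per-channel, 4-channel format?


Total bits = 14 bits/channel × 4 channels = 56 bits
Distinct pixel values = 2^56
= 72,057,594,037,927,936 pixel values


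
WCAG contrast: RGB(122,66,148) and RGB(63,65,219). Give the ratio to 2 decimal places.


Linearize each sRGB channel c=v/255: c/12.92 if c ≤ 0.04045 else ((c+0.055)/1.055)^2.4
L = 0.2126×R_lin + 0.7152×G_lin + 0.0722×B_lin
Color 1 (122,66,148):
  R=122: 122/255≈0.4784 > 0.04045 → ((0.4784+0.055)/1.055)^2.4 ≈ 0.19462
  G=66: 66/255≈0.2588 > 0.04045 → ((0.2588+0.055)/1.055)^2.4 ≈ 0.05448
  B=148: 148/255≈0.5804 > 0.04045 → ((0.5804+0.055)/1.055)^2.4 ≈ 0.29614
  L1 = 0.2126×0.19462 + 0.7152×0.05448 + 0.0722×0.29614 ≈ 0.10172
Color 2 (63,65,219):
  R=63: 63/255≈0.2471 > 0.04045 → ((0.2471+0.055)/1.055)^2.4 ≈ 0.04971
  G=65: 65/255≈0.2549 > 0.04045 → ((0.2549+0.055)/1.055)^2.4 ≈ 0.05286
  B=219: 219/255≈0.8588 > 0.04045 → ((0.8588+0.055)/1.055)^2.4 ≈ 0.70838
  L2 = 0.2126×0.04971 + 0.7152×0.05286 + 0.0722×0.70838 ≈ 0.09952
Lighter = 0.10172, Darker = 0.09952
Ratio = (L_lighter + 0.05) / (L_darker + 0.05)
Ratio = (0.10172 + 0.05) / (0.09952 + 0.05) = 0.15172 / 0.14952 ≈ 1.0147
Ratio ≈ 1.01:1


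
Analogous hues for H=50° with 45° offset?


Base hue: 50°
Left analog: (50 - 45) mod 360 = 5°
Right analog: (50 + 45) mod 360 = 95°
Analogous hues = 5° and 95°


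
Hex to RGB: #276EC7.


27 → 39 (R)
6E → 110 (G)
C7 → 199 (B)
= RGB(39, 110, 199)


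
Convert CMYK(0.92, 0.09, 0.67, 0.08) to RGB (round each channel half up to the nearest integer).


R = 255 × (1-C) × (1-K) = 255 × 0.08 × 0.92 = 18.768 → 19
G = 255 × (1-M) × (1-K) = 255 × 0.91 × 0.92 = 213.486 → 213
B = 255 × (1-Y) × (1-K) = 255 × 0.33 × 0.92 = 77.418 → 77
= RGB(19, 213, 77)


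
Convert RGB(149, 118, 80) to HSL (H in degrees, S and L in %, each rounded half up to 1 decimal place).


Normalize: R'=149/255≈0.5843, G'=118/255≈0.4627, B'=80/255≈0.3137
Max=149/255, Min=80/255, Δ=Max-Min=69/255
L = (Max+Min)/2 = (149+80)/510 = 229/510 = 0.44901… → L = 44.9%
L ≤ 0.5 → S = Δ/(Max+Min) = 69/(149+80) = 69/229 = 0.30131… → S = 30.1%
(the 1/255 factors cancel in S and H, so raw channel differences can be used)
Max is R' → H = 60 × (((G-B)/Δ) mod 6) = 60 × (((118-80)/69) mod 6)
  38/69 = 0.5507…
  H = 60 × 0.5507… = 33.043…° → H = 33.0°
= HSL(33.0°, 30.1%, 44.9%)


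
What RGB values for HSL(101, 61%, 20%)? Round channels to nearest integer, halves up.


H=101°, S=0.61, L=0.20
C = (1-|2L-1|)×S = (1-|-0.60|)×0.61 = 0.244
H' = H/60 = 101/60 ≈ 1.6833; X = C×(1-|H' mod 2 - 1|) ≈ 0.0773
m = L - C/2 = 0.20 - 0.122 = 0.078
Sector ⌊H'⌋ = 1 → (R',G',B') = (≈0.0773, 0.244, 0.0)
RGB = ((R'+m)×255, (G'+m)×255, (B'+m)×255) = (39.593, 82.11, 19.89)
Round half up → RGB(40, 82, 20)


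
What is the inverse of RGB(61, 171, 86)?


Invert: (255-R, 255-G, 255-B)
R: 255-61 = 194
G: 255-171 = 84
B: 255-86 = 169
= RGB(194, 84, 169)


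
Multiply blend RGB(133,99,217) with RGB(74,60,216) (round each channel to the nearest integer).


Multiply: C = A×B/255, rounded to nearest integer
R: 133×74/255 = 9842/255 ≈ 38.596 → 39
G: 99×60/255 = 5940/255 ≈ 23.294 → 23
B: 217×216/255 = 46872/255 ≈ 183.812 → 184
= RGB(39, 23, 184)


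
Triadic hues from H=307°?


Triadic: equally spaced at 120° intervals
H1 = 307°
H2 = (307 + 120) mod 360 = 67°
H3 = (307 + 240) mod 360 = 187°
Triadic = 307°, 67°, 187°


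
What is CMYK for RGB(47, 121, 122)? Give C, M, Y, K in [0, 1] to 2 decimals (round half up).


R'=47/255≈0.1843, G'=121/255≈0.4745, B'=122/255≈0.4784
K = 1 - max(R',G',B') = 1 - 122/255 = 133/255 = 0.52156… → 0.52
(1-R'-K)/(1-K) simplifies to (max-R)/max with max = 122:
C = (122-47)/122 = 75/122 = 0.61475… → 0.61
M = (122-121)/122 = 1/122 = 0.00819… → 0.01
Y = (122-122)/122 = 0/122 = 0 → 0.00
= CMYK(0.61, 0.01, 0.00, 0.52)


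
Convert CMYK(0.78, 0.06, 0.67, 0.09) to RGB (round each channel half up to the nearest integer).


R = 255 × (1-C) × (1-K) = 255 × 0.22 × 0.91 = 51.051 → 51
G = 255 × (1-M) × (1-K) = 255 × 0.94 × 0.91 = 218.127 → 218
B = 255 × (1-Y) × (1-K) = 255 × 0.33 × 0.91 = 76.5765 → 77
= RGB(51, 218, 77)


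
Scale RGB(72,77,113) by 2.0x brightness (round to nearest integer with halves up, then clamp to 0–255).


Multiply each channel by 2.0, round half up, clamp to [0, 255]
R: 72×2.0 = 144
G: 77×2.0 = 154
B: 113×2.0 = 226
= RGB(144, 154, 226)


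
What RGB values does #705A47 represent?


70 → 112 (R)
5A → 90 (G)
47 → 71 (B)
= RGB(112, 90, 71)


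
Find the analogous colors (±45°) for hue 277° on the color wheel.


Base hue: 277°
Left analog: (277 - 45) mod 360 = 232°
Right analog: (277 + 45) mod 360 = 322°
Analogous hues = 232° and 322°


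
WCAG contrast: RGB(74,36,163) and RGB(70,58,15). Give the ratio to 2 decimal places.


Linearize each sRGB channel c=v/255: c/12.92 if c ≤ 0.04045 else ((c+0.055)/1.055)^2.4
L = 0.2126×R_lin + 0.7152×G_lin + 0.0722×B_lin
Color 1 (74,36,163):
  R=74: 74/255≈0.2902 > 0.04045 → ((0.2902+0.055)/1.055)^2.4 ≈ 0.06848
  G=36: 36/255≈0.1412 > 0.04045 → ((0.1412+0.055)/1.055)^2.4 ≈ 0.01764
  B=163: 163/255≈0.6392 > 0.04045 → ((0.6392+0.055)/1.055)^2.4 ≈ 0.36625
  L1 = 0.2126×0.06848 + 0.7152×0.01764 + 0.0722×0.36625 ≈ 0.05362
Color 2 (70,58,15):
  R=70: 70/255≈0.2745 > 0.04045 → ((0.2745+0.055)/1.055)^2.4 ≈ 0.06125
  G=58: 58/255≈0.2275 > 0.04045 → ((0.2275+0.055)/1.055)^2.4 ≈ 0.04231
  B=15: 15/255≈0.0588 > 0.04045 → ((0.0588+0.055)/1.055)^2.4 ≈ 0.00478
  L2 = 0.2126×0.06125 + 0.7152×0.04231 + 0.0722×0.00478 ≈ 0.04363
Lighter = 0.05362, Darker = 0.04363
Ratio = (L_lighter + 0.05) / (L_darker + 0.05)
Ratio = (0.05362 + 0.05) / (0.04363 + 0.05) = 0.10362 / 0.09363 ≈ 1.1067
Ratio ≈ 1.11:1


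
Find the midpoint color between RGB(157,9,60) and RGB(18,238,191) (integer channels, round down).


Midpoint: each channel = ⌊(C₁+C₂)/2⌋
R: ⌊(157+18)/2⌋ = 87
G: ⌊(9+238)/2⌋ = 123
B: ⌊(60+191)/2⌋ = 125
= RGB(87, 123, 125)


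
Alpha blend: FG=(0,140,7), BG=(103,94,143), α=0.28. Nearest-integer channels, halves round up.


C = α×F + (1-α)×B, with 1-α = 0.72
R: 0.28×0 + 0.72×103 = 0.00 + 74.16 = 74.16 → 74
G: 0.28×140 + 0.72×94 = 39.20 + 67.68 = 106.88 → 107
B: 0.28×7 + 0.72×143 = 1.96 + 102.96 = 104.92 → 105
= RGB(74, 107, 105)


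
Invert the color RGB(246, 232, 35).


Invert: (255-R, 255-G, 255-B)
R: 255-246 = 9
G: 255-232 = 23
B: 255-35 = 220
= RGB(9, 23, 220)


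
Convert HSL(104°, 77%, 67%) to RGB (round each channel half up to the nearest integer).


H=104°, S=0.77, L=0.67
C = (1-|2L-1|)×S = (1-|0.34|)×0.77 = 0.5082
H' = H/60 = 104/60 ≈ 1.7333; X = C×(1-|H' mod 2 - 1|) = 0.13552
m = L - C/2 = 0.67 - 0.2541 = 0.4159
Sector ⌊H'⌋ = 1 → (R',G',B') = (0.13552, 0.5082, 0.0)
RGB = ((R'+m)×255, (G'+m)×255, (B'+m)×255) = (140.6121, 235.6455, 106.0545)
Round half up → RGB(141, 236, 106)


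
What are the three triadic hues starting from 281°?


Triadic: equally spaced at 120° intervals
H1 = 281°
H2 = (281 + 120) mod 360 = 41°
H3 = (281 + 240) mod 360 = 161°
Triadic = 281°, 41°, 161°


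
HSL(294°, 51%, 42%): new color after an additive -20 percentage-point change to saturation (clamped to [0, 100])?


Original S = 51%
Adjustment = -20 percentage points
New S = 51 + (-20) = 31
Clamp to [0, 100] → 31
= HSL(294°, 31%, 42%)


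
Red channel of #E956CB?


Color: #E956CB
R = E9 = 233
G = 56 = 86
B = CB = 203
Red = 233


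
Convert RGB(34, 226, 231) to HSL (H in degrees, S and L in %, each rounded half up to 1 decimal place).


Normalize: R'=34/255≈0.1333, G'=226/255≈0.8863, B'=231/255≈0.9059
Max=231/255, Min=34/255, Δ=Max-Min=197/255
L = (Max+Min)/2 = (231+34)/510 = 265/510 = 0.51960… → L = 52.0%
L > 0.5 → S = Δ/(2-Max-Min) = 197/(510-231-34) = 197/245 = 0.80408… → S = 80.4%
(the 1/255 factors cancel in S and H, so raw channel differences can be used)
Max is B' → H = 60 × ((R-G)/Δ + 4) = 60 × ((34-226)/197 + 4)
  -192/197 + 4 = -0.9746… + 4 = 3.0253…
  H = 60 × 3.0253… = 181.522…° → H = 181.5°
= HSL(181.5°, 80.4%, 52.0%)


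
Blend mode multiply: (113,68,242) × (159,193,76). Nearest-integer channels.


Multiply: C = A×B/255, rounded to nearest integer
R: 113×159/255 = 17967/255 ≈ 70.459 → 70
G: 68×193/255 = 13124/255 ≈ 51.467 → 51
B: 242×76/255 = 18392/255 ≈ 72.125 → 72
= RGB(70, 51, 72)


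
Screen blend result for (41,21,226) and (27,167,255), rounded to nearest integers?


Screen: C = 255 - (255-A)×(255-B)/255, rounded to nearest integer
R: 255 - (255-41)×(255-27)/255 = 255 - 48792/255 ≈ 255 - 191.341 = 63.659 → 64
G: 255 - (255-21)×(255-167)/255 = 255 - 20592/255 ≈ 255 - 80.753 = 174.247 → 174
B: 255 - (255-226)×(255-255)/255 = 255 - 0/255 ≈ 255 - 0.000 = 255.000 → 255
= RGB(64, 174, 255)


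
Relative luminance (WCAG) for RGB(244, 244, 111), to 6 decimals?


Linearize each channel (sRGB transfer function): c = v/255; c_lin = c/12.92 if c ≤ 0.04045, else ((c+0.055)/1.055)^2.4
  R: 244/255 ≈ 0.956863 > 0.04045 → ((0.956863+0.055)/1.055)^2.4 ≈ 0.904661
  G: 244/255 ≈ 0.956863 > 0.04045 → ((0.956863+0.055)/1.055)^2.4 ≈ 0.904661
  B: 111/255 ≈ 0.435294 > 0.04045 → ((0.435294+0.055)/1.055)^2.4 ≈ 0.158961
R_lin = 0.904661, G_lin = 0.904661, B_lin = 0.158961
L = 0.2126×R + 0.7152×G + 0.0722×B
L = 0.2126×0.904661 + 0.7152×0.904661 + 0.0722×0.158961
L ≈ 0.850822


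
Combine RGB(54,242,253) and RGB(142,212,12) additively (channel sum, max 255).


Additive: each channel = min(255, C₁+C₂)
R: 54+142 = 196 → 196
G: 242+212 = 454 → 255
B: 253+12 = 265 → 255
= RGB(196, 255, 255)


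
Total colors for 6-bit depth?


Colors = 2^bits = 2^6
= 64 colors


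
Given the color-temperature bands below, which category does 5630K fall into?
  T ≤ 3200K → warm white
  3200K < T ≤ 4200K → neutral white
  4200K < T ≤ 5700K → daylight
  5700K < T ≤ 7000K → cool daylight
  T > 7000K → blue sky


Temperature: 5630K
4200K < 5630K ≤ 5700K → daylight
Classification: daylight


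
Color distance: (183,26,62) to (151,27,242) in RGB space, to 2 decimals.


d = √[(R₁-R₂)² + (G₁-G₂)² + (B₁-B₂)²]
d = √[(183-151)² + (26-27)² + (62-242)²]
d = √[1024 + 1 + 32400]
d = √33425
d ≈ 182.83


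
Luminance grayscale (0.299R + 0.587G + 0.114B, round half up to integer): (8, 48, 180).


Gray = 0.299×R + 0.587×G + 0.114×B
Gray = 0.299×8 + 0.587×48 + 0.114×180
Gray = 2.392 + 28.176 + 20.520
Gray = 51.088 → round half up → 51
Gray = 51


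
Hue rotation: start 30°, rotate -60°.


New hue = (H + rotation) mod 360
New hue = (30 -60) mod 360
= -30 mod 360
= 330°


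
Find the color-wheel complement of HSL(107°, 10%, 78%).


Complement = opposite side of color wheel = hue + 180°
H' = (107 + 180) mod 360 = 287°
S and L unchanged.
= HSL(287°, 10%, 78%)


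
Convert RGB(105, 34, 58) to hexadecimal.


R = 105 → 69 (hex)
G = 34 → 22 (hex)
B = 58 → 3A (hex)
Hex = #69223A


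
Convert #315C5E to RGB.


31 → 49 (R)
5C → 92 (G)
5E → 94 (B)
= RGB(49, 92, 94)


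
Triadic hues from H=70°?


Triadic: equally spaced at 120° intervals
H1 = 70°
H2 = (70 + 120) mod 360 = 190°
H3 = (70 + 240) mod 360 = 310°
Triadic = 70°, 190°, 310°


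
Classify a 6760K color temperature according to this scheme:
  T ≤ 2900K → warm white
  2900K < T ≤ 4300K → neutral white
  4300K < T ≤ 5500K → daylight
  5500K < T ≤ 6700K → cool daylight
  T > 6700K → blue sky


Temperature: 6760K
6760K > 6700K → blue sky
Classification: blue sky


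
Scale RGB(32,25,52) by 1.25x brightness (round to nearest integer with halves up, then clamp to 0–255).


Multiply each channel by 1.25, round half up, clamp to [0, 255]
R: 32×1.25 = 40
G: 25×1.25 = 31.25 → round → 31
B: 52×1.25 = 65
= RGB(40, 31, 65)


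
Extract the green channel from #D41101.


Color: #D41101
R = D4 = 212
G = 11 = 17
B = 01 = 1
Green = 17


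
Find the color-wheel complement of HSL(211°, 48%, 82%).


Complement = opposite side of color wheel = hue + 180°
H' = (211 + 180) mod 360 = 31°
S and L unchanged.
= HSL(31°, 48%, 82%)


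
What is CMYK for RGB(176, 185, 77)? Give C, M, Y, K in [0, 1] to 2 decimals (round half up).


R'=176/255≈0.6902, G'=185/255≈0.7255, B'=77/255≈0.3020
K = 1 - max(R',G',B') = 1 - 185/255 = 70/255 = 0.27450… → 0.27
(1-R'-K)/(1-K) simplifies to (max-R)/max with max = 185:
C = (185-176)/185 = 9/185 = 0.04864… → 0.05
M = (185-185)/185 = 0/185 = 0 → 0.00
Y = (185-77)/185 = 108/185 = 0.58378… → 0.58
= CMYK(0.05, 0.00, 0.58, 0.27)


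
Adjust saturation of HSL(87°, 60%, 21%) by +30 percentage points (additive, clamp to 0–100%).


Original S = 60%
Adjustment = +30 percentage points
New S = 60 + (30) = 90
Clamp to [0, 100] → 90
= HSL(87°, 90%, 21%)


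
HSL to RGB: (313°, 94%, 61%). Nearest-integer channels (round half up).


H=313°, S=0.94, L=0.61
C = (1-|2L-1|)×S = (1-|0.22|)×0.94 = 0.7332
H' = H/60 = 313/60 ≈ 5.2167; X = C×(1-|H' mod 2 - 1|) = 0.57434
m = L - C/2 = 0.61 - 0.3666 = 0.2434
Sector ⌊H'⌋ = 5 → (R',G',B') = (0.7332, 0.0, 0.57434)
RGB = ((R'+m)×255, (G'+m)×255, (B'+m)×255) = (249.033, 62.067, 208.5237)
Round half up → RGB(249, 62, 209)


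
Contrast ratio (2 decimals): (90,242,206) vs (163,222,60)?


Linearize each sRGB channel c=v/255: c/12.92 if c ≤ 0.04045 else ((c+0.055)/1.055)^2.4
L = 0.2126×R_lin + 0.7152×G_lin + 0.0722×B_lin
Color 1 (90,242,206):
  R=90: 90/255≈0.3529 > 0.04045 → ((0.3529+0.055)/1.055)^2.4 ≈ 0.10224
  G=242: 242/255≈0.9490 > 0.04045 → ((0.9490+0.055)/1.055)^2.4 ≈ 0.88792
  B=206: 206/255≈0.8078 > 0.04045 → ((0.8078+0.055)/1.055)^2.4 ≈ 0.61721
  L1 = 0.2126×0.10224 + 0.7152×0.88792 + 0.0722×0.61721 ≈ 0.70134
Color 2 (163,222,60):
  R=163: 163/255≈0.6392 > 0.04045 → ((0.6392+0.055)/1.055)^2.4 ≈ 0.36625
  G=222: 222/255≈0.8706 > 0.04045 → ((0.8706+0.055)/1.055)^2.4 ≈ 0.73046
  B=60: 60/255≈0.2353 > 0.04045 → ((0.2353+0.055)/1.055)^2.4 ≈ 0.04519
  L2 = 0.2126×0.36625 + 0.7152×0.73046 + 0.0722×0.04519 ≈ 0.60355
Lighter = 0.70134, Darker = 0.60355
Ratio = (L_lighter + 0.05) / (L_darker + 0.05)
Ratio = (0.70134 + 0.05) / (0.60355 + 0.05) = 0.75134 / 0.65355 ≈ 1.1496
Ratio ≈ 1.15:1


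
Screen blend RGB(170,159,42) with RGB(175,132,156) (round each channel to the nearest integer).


Screen: C = 255 - (255-A)×(255-B)/255, rounded to nearest integer
R: 255 - (255-170)×(255-175)/255 = 255 - 6800/255 ≈ 255 - 26.667 = 228.333 → 228
G: 255 - (255-159)×(255-132)/255 = 255 - 11808/255 ≈ 255 - 46.306 = 208.694 → 209
B: 255 - (255-42)×(255-156)/255 = 255 - 21087/255 ≈ 255 - 82.694 = 172.306 → 172
= RGB(228, 209, 172)


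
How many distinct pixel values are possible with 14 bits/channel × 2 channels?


Total bits = 14 bits/channel × 2 channels = 28 bits
Distinct pixel values = 2^28
= 268,435,456 pixel values


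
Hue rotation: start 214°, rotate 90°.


New hue = (H + rotation) mod 360
New hue = (214 + 90) mod 360
= 304 mod 360
= 304°


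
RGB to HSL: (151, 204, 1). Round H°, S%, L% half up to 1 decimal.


Normalize: R'=151/255≈0.5922, G'=204/255≈0.8000, B'=1/255≈0.0039
Max=204/255, Min=1/255, Δ=Max-Min=203/255
L = (Max+Min)/2 = (204+1)/510 = 205/510 = 0.40196… → L = 40.2%
L ≤ 0.5 → S = Δ/(Max+Min) = 203/(204+1) = 203/205 = 0.99024… → S = 99.0%
(the 1/255 factors cancel in S and H, so raw channel differences can be used)
Max is G' → H = 60 × ((B-R)/Δ + 2) = 60 × ((1-151)/203 + 2)
  -150/203 + 2 = -0.7389… + 2 = 1.2610…
  H = 60 × 1.2610… = 75.665…° → H = 75.7°
= HSL(75.7°, 99.0%, 40.2%)


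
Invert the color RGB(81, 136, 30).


Invert: (255-R, 255-G, 255-B)
R: 255-81 = 174
G: 255-136 = 119
B: 255-30 = 225
= RGB(174, 119, 225)


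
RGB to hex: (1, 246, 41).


R = 1 → 01 (hex)
G = 246 → F6 (hex)
B = 41 → 29 (hex)
Hex = #01F629


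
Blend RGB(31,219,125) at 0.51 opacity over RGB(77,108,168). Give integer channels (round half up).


C = α×F + (1-α)×B, with 1-α = 0.49
R: 0.51×31 + 0.49×77 = 15.81 + 37.73 = 53.54 → 54
G: 0.51×219 + 0.49×108 = 111.69 + 52.92 = 164.61 → 165
B: 0.51×125 + 0.49×168 = 63.75 + 82.32 = 146.07 → 146
= RGB(54, 165, 146)


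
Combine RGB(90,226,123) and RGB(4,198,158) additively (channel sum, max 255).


Additive: each channel = min(255, C₁+C₂)
R: 90+4 = 94 → 94
G: 226+198 = 424 → 255
B: 123+158 = 281 → 255
= RGB(94, 255, 255)


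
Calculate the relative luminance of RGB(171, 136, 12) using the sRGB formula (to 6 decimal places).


Linearize each channel (sRGB transfer function): c = v/255; c_lin = c/12.92 if c ≤ 0.04045, else ((c+0.055)/1.055)^2.4
  R: 171/255 ≈ 0.670588 > 0.04045 → ((0.670588+0.055)/1.055)^2.4 ≈ 0.407240
  G: 136/255 ≈ 0.533333 > 0.04045 → ((0.533333+0.055)/1.055)^2.4 ≈ 0.246201
  B: 12/255 ≈ 0.047059 > 0.04045 → ((0.047059+0.055)/1.055)^2.4 ≈ 0.003677
R_lin = 0.407240, G_lin = 0.246201, B_lin = 0.003677
L = 0.2126×R + 0.7152×G + 0.0722×B
L = 0.2126×0.407240 + 0.7152×0.246201 + 0.0722×0.003677
L ≈ 0.262928


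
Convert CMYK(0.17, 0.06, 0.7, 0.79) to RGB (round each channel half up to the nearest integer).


R = 255 × (1-C) × (1-K) = 255 × 0.83 × 0.21 = 44.4465 → 44
G = 255 × (1-M) × (1-K) = 255 × 0.94 × 0.21 = 50.337 → 50
B = 255 × (1-Y) × (1-K) = 255 × 0.30 × 0.21 = 16.065 → 16
= RGB(44, 50, 16)


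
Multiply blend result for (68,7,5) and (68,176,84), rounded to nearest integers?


Multiply: C = A×B/255, rounded to nearest integer
R: 68×68/255 = 4624/255 ≈ 18.133 → 18
G: 7×176/255 = 1232/255 ≈ 4.831 → 5
B: 5×84/255 = 420/255 ≈ 1.647 → 2
= RGB(18, 5, 2)


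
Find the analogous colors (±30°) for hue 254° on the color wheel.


Base hue: 254°
Left analog: (254 - 30) mod 360 = 224°
Right analog: (254 + 30) mod 360 = 284°
Analogous hues = 224° and 284°


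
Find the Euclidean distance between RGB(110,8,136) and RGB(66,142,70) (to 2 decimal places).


d = √[(R₁-R₂)² + (G₁-G₂)² + (B₁-B₂)²]
d = √[(110-66)² + (8-142)² + (136-70)²]
d = √[1936 + 17956 + 4356]
d = √24248
d ≈ 155.72


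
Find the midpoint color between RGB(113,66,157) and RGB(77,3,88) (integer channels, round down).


Midpoint: each channel = ⌊(C₁+C₂)/2⌋
R: ⌊(113+77)/2⌋ = 95
G: ⌊(66+3)/2⌋ = 34
B: ⌊(157+88)/2⌋ = 122
= RGB(95, 34, 122)


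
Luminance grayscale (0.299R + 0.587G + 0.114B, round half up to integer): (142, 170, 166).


Gray = 0.299×R + 0.587×G + 0.114×B
Gray = 0.299×142 + 0.587×170 + 0.114×166
Gray = 42.458 + 99.790 + 18.924
Gray = 161.172 → round half up → 161
Gray = 161


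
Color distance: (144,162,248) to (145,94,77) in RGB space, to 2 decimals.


d = √[(R₁-R₂)² + (G₁-G₂)² + (B₁-B₂)²]
d = √[(144-145)² + (162-94)² + (248-77)²]
d = √[1 + 4624 + 29241]
d = √33866
d ≈ 184.03


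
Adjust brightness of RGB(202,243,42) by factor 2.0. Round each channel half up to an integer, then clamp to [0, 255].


Multiply each channel by 2.0, round half up, clamp to [0, 255]
R: 202×2.0 = 404 → clamp → 255
G: 243×2.0 = 486 → clamp → 255
B: 42×2.0 = 84
= RGB(255, 255, 84)


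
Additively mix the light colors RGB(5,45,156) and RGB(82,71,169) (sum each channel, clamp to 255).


Additive: each channel = min(255, C₁+C₂)
R: 5+82 = 87 → 87
G: 45+71 = 116 → 116
B: 156+169 = 325 → 255
= RGB(87, 116, 255)


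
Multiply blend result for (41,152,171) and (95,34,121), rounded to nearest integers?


Multiply: C = A×B/255, rounded to nearest integer
R: 41×95/255 = 3895/255 ≈ 15.275 → 15
G: 152×34/255 = 5168/255 ≈ 20.267 → 20
B: 171×121/255 = 20691/255 ≈ 81.141 → 81
= RGB(15, 20, 81)
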